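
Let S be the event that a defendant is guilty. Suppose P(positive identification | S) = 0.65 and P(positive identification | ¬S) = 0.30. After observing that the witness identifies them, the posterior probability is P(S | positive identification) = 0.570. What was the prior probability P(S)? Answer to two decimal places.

Bayes' rule in odds form gives O(S|E) = O(S)·[P(E|S)/P(E|¬S)], hence O(S) = O(S|E)/LR.
Posterior odds = 0.570/(1−0.570) = 1.3256. LR = 0.65/0.30 = 2.1667.
Prior odds = 1.3256/2.1667 = 0.6118, so P(S) = 0.6118/(1+0.6118) ≈ 0.38.

P(S) = 0.38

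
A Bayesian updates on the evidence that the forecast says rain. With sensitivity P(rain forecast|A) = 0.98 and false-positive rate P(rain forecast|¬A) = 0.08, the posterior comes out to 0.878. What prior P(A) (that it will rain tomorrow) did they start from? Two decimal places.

In odds form, posterior odds = prior odds × likelihood ratio, so prior odds = posterior odds ÷ LR.
Posterior odds = 0.878/(1−0.878) = 7.1967. LR = 0.98/0.08 = 12.2500.
Prior odds = 7.1967/12.2500 = 0.5875, so P(A) = 0.5875/(1+0.5875) ≈ 0.37.

P(A) = 0.37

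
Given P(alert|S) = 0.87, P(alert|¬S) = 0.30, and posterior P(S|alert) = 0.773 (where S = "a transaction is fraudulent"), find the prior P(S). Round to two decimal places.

Bayes' rule in odds form gives O(S|E) = O(S)·[P(E|S)/P(E|¬S)], hence O(S) = O(S|E)/LR.
Posterior odds = 0.773/(1−0.773) = 3.4053. LR = 0.87/0.30 = 2.9000.
Prior odds = 3.4053/2.9000 = 1.1742, so P(S) = 1.1742/(1+1.1742) ≈ 0.54.

P(S) = 0.54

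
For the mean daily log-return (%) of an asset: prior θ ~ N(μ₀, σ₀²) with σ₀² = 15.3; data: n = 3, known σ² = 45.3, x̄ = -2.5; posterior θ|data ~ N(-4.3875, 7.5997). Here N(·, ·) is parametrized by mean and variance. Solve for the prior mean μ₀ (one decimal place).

The posterior mean is a precision-weighted average: μ_n = (τ₀μ₀ + τ_data·x̄)/(τ₀+τ_data), with τ₀=1/σ₀² and τ_data=n/σ².
Here τ₀ = 1/15.3 = 0.065359 and τ_data = 3/45.3 = 0.066225, so τ_n = 0.131584.
Rearranging for μ₀: μ₀ = (μ_n·τ_n − τ_data·x̄)/τ₀ = (-4.3875·0.131584 − 0.066225·-2.5) / 0.065359 = -0.411762/0.065359 ≈ -6.3.

μ₀ = -6.3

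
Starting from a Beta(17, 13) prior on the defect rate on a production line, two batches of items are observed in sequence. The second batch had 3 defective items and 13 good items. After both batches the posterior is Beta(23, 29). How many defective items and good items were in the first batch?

3 defective items and 3 good items

Because Beta–binomial updating is additive in the counts, the combined data contributed (α_post−α_prior, β_post−β_prior) successes and failures.
Total across both batches: 23−17=6 defective items, 29−13=16 good items.
Subtract the second batch: 6−3=3 defective items and 16−13=3 good items.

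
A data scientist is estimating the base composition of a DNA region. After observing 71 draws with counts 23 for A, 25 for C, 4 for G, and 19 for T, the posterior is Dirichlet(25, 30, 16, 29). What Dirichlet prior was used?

For a Dirichlet(α) prior with multinomial counts c, the posterior is Dirichlet(α + c) componentwise.
Subtract each count from the matching posterior parameter: 25−23=2, 30−25=5, 16−4=12, 29−19=10.

Dirichlet(2, 5, 12, 10)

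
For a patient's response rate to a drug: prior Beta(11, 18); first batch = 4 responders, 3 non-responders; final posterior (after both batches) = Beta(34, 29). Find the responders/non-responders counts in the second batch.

19 responders and 8 non-responders

Sequential conjugate updates are equivalent to a single update on the pooled data, so total successes = posterior α − prior α and total failures = posterior β − prior β.
Total across both batches: 34−11=23 responders, 29−18=11 non-responders.
Subtract the first batch: 23−4=19 responders and 11−3=8 non-responders.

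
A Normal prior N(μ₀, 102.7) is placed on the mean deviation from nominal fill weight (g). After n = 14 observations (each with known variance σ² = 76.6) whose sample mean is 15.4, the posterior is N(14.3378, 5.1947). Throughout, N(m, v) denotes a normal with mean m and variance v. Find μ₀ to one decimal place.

μ₀ = -5.6

The posterior mean is a precision-weighted average: μ_n = (τ₀μ₀ + τ_data·x̄)/(τ₀+τ_data), with τ₀=1/σ₀² and τ_data=n/σ².
Here τ₀ = 1/102.7 = 0.009737 and τ_data = 14/76.6 = 0.182768, so τ_n = 0.192505.
Rearranging for μ₀: μ₀ = (μ_n·τ_n − τ_data·x̄)/τ₀ = (14.3378·0.192505 − 0.182768·15.4) / 0.009737 = -0.054529/0.009737 ≈ -5.6.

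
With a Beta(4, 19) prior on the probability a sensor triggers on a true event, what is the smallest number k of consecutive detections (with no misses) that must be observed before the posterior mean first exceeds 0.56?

k = 21

After k detections and 0 misses the posterior is Beta(4+k, 19), with mean (4+k)/(4+19+k).
Set (4+k)/(23+k) > 0.56 and solve: k > (0.56·23 − 4)/(1 − 0.56) = 20.182.
The smallest integer exceeding 20.182 is 21.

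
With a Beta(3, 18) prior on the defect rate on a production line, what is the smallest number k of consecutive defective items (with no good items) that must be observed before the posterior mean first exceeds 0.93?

k = 237

After k defective items and 0 good items the posterior is Beta(3+k, 18), with mean (3+k)/(3+18+k).
Set (3+k)/(21+k) > 0.93 and solve: k > (0.93·21 − 3)/(1 − 0.93) = 236.143.
The smallest integer exceeding 236.143 is 237, and checking k=237: (240)/(258) = 0.9302 > 0.93.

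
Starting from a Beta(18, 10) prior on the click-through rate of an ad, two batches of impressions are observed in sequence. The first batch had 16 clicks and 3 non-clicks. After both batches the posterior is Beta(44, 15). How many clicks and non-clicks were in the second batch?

Sequential conjugate updates are equivalent to a single update on the pooled data, so total successes = posterior α − prior α and total failures = posterior β − prior β.
Total across both batches: 44−18=26 clicks, 15−10=5 non-clicks.
Subtract the first batch: 26−16=10 clicks and 5−3=2 non-clicks.

10 clicks and 2 non-clicks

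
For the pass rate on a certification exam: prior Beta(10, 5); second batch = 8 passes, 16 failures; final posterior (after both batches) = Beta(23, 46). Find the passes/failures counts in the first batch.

Because Beta–binomial updating is additive in the counts, the combined data contributed (α_post−α_prior, β_post−β_prior) successes and failures.
Total across both batches: 23−10=13 passes, 46−5=41 failures.
Subtract the second batch: 13−8=5 passes and 41−16=25 failures.

5 passes and 25 failures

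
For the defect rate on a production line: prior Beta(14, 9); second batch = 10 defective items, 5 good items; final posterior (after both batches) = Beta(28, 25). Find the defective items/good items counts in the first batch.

Sequential conjugate updates are equivalent to a single update on the pooled data, so total successes = posterior α − prior α and total failures = posterior β − prior β.
Total across both batches: 28−14=14 defective items, 25−9=16 good items.
Subtract the second batch: 14−10=4 defective items and 16−5=11 good items.

4 defective items and 11 good items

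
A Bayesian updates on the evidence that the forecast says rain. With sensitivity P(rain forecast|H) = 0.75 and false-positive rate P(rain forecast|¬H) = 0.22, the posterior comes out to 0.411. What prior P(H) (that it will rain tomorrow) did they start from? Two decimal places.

Bayes' rule in odds form gives O(H|E) = O(H)·[P(E|H)/P(E|¬H)], hence O(H) = O(H|E)/LR.
Posterior odds = 0.411/(1−0.411) = 0.6978. LR = 0.75/0.22 = 3.4091.
Prior odds = 0.6978/3.4091 = 0.2047, so P(H) = 0.2047/(1+0.2047) ≈ 0.17.

P(H) = 0.17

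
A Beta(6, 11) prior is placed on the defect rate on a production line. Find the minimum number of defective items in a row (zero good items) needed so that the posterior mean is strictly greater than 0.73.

After k defective items and 0 good items the posterior is Beta(6+k, 11), with mean (6+k)/(6+11+k).
Set (6+k)/(17+k) > 0.73 and solve: k > (0.73·17 − 6)/(1 − 0.73) = 23.741.
The smallest integer exceeding 23.741 is 24, and checking k=24: (30)/(41) = 0.7317 > 0.73.

k = 24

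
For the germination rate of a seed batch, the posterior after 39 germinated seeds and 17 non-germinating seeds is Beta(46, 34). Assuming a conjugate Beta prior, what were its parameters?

Beta(7, 17)

Under Beta–binomial conjugacy the posterior parameters are (a+s, b+f).
So a = 46 − 39 = 7 and b = 34 − 17 = 17.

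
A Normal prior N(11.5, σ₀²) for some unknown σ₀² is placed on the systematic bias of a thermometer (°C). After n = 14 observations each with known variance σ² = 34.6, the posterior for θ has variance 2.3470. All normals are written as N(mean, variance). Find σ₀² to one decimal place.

For the Normal–Normal model with known σ², precisions add: τ_n = τ₀ + n/σ².
So 1/σ₀² = 1/2.3470 − 14/34.6 = 0.426076 − 0.404624 = 0.021452.
Hence σ₀² = 1/0.021452 ≈ 46.6.

σ₀² = 46.6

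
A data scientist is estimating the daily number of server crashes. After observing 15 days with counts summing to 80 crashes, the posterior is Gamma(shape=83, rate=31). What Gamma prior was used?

A Gamma(α, β) prior (rate parametrization) on a Poisson rate with n observations summing to S gives posterior Gamma(α+S, β+n).
So α = 83 − 80 = 3 and β = 31 − 15 = 16.

Gamma(shape=3, rate=16)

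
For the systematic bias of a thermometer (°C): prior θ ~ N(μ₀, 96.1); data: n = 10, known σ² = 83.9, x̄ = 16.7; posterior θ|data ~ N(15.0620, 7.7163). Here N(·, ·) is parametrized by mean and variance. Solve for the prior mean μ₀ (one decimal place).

The posterior mean is a precision-weighted average: μ_n = (τ₀μ₀ + τ_data·x̄)/(τ₀+τ_data), with τ₀=1/σ₀² and τ_data=n/σ².
Here τ₀ = 1/96.1 = 0.010406 and τ_data = 10/83.9 = 0.119190, so τ_n = 0.129596.
Rearranging for μ₀: μ₀ = (μ_n·τ_n − τ_data·x̄)/τ₀ = (15.0620·0.129596 − 0.119190·16.7) / 0.010406 = -0.038498/0.010406 ≈ -3.7.

μ₀ = -3.7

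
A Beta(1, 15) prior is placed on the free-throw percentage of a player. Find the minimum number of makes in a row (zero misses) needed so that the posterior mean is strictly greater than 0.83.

After k makes and 0 misses the posterior is Beta(1+k, 15), with mean (1+k)/(1+15+k).
Set (1+k)/(16+k) > 0.83 and solve: k > (0.83·16 − 1)/(1 − 0.83) = 72.235.
The smallest integer exceeding 72.235 is 73, and checking k=73: (74)/(89) = 0.8315 > 0.83.

k = 73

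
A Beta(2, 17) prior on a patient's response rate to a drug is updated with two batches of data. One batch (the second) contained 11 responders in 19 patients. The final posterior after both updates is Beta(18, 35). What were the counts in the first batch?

Because Beta–binomial updating is additive in the counts, the combined data contributed (α_post−α_prior, β_post−β_prior) successes and failures.
Total across both batches: 18−2=16 responders, 35−17=18 non-responders.
Subtract the second batch: 16−11=5 responders and 18−8=10 non-responders.

5 responders and 10 non-responders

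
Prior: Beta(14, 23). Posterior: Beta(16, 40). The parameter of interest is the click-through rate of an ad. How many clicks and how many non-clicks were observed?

A Beta(a, b) prior with s successes and f failures in binomial data gives a Beta(a+s, b+f) posterior.
So s = 16 − 14 = 2 and f = 40 − 23 = 17.

2 clicks and 17 non-clicks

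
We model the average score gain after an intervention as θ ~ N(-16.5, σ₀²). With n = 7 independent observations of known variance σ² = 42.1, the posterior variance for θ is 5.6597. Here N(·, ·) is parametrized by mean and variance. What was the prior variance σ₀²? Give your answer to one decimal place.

For the Normal–Normal model with known σ², precisions add: τ_n = τ₀ + n/σ².
So 1/σ₀² = 1/5.6597 − 7/42.1 = 0.176688 − 0.166271 = 0.010417.
Hence σ₀² = 1/0.010417 ≈ 96.0.

σ₀² = 96.0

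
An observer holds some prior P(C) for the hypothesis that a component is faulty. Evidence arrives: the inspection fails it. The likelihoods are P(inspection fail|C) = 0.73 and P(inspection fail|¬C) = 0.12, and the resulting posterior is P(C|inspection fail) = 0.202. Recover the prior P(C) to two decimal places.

In odds form, posterior odds = prior odds × likelihood ratio, so prior odds = posterior odds ÷ LR.
Posterior odds = 0.202/(1−0.202) = 0.2531. LR = 0.73/0.12 = 6.0833.
Prior odds = 0.2531/6.0833 = 0.0416, so P(C) = 0.0416/(1+0.0416) ≈ 0.04.

P(C) = 0.04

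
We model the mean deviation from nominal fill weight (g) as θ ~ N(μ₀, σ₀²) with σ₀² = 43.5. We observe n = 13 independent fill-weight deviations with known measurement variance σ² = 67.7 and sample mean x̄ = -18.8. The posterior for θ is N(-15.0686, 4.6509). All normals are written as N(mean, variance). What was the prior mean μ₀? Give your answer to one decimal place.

The posterior mean is a precision-weighted average: μ_n = (τ₀μ₀ + τ_data·x̄)/(τ₀+τ_data), with τ₀=1/σ₀² and τ_data=n/σ².
Here τ₀ = 1/43.5 = 0.022989 and τ_data = 13/67.7 = 0.192024, so τ_n = 0.215013.
Rearranging for μ₀: μ₀ = (μ_n·τ_n − τ_data·x̄)/τ₀ = (-15.0686·0.215013 − 0.192024·-18.8) / 0.022989 = 0.370106/0.022989 ≈ 16.1.

μ₀ = 16.1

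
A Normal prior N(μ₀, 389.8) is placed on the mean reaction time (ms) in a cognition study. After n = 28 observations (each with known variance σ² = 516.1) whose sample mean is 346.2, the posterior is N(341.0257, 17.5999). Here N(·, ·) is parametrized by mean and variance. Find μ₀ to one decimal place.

The posterior mean is a precision-weighted average: μ_n = (τ₀μ₀ + τ_data·x̄)/(τ₀+τ_data), with τ₀=1/σ₀² and τ_data=n/σ².
Here τ₀ = 1/389.8 = 0.002565 and τ_data = 28/516.1 = 0.054253, so τ_n = 0.056818.
Rearranging for μ₀: μ₀ = (μ_n·τ_n − τ_data·x̄)/τ₀ = (341.0257·0.056818 − 0.054253·346.2) / 0.002565 = 0.594010/0.002565 ≈ 231.6.

μ₀ = 231.6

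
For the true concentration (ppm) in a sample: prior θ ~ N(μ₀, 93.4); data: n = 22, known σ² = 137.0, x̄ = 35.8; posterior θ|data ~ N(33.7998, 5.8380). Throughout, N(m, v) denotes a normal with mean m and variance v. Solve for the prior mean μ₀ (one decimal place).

With known observation variance, the Normal–Normal posterior has precision τ_n = τ₀ + n/σ² and mean μ_n = (τ₀μ₀ + (n/σ²)x̄)/τ_n.
Here τ₀ = 1/93.4 = 0.010707 and τ_data = 22/137.0 = 0.160584, so τ_n = 0.171291.
Rearranging for μ₀: μ₀ = (μ_n·τ_n − τ_data·x̄)/τ₀ = (33.7998·0.171291 − 0.160584·35.8) / 0.010707 = 0.040694/0.010707 ≈ 3.8.

μ₀ = 3.8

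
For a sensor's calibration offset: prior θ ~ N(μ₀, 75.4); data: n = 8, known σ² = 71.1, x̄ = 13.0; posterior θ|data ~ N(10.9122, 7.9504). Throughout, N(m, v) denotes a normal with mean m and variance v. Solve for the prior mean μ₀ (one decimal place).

μ₀ = -6.8

The posterior mean is a precision-weighted average: μ_n = (τ₀μ₀ + τ_data·x̄)/(τ₀+τ_data), with τ₀=1/σ₀² and τ_data=n/σ².
Here τ₀ = 1/75.4 = 0.013263 and τ_data = 8/71.1 = 0.112518, so τ_n = 0.125781.
Rearranging for μ₀: μ₀ = (μ_n·τ_n − τ_data·x̄)/τ₀ = (10.9122·0.125781 − 0.112518·13.0) / 0.013263 = -0.090187/0.013263 ≈ -6.8.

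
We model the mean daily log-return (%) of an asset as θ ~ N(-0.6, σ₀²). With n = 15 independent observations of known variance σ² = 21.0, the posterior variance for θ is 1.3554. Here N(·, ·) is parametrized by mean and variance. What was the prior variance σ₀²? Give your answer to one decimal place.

σ₀² = 42.5

For the Normal–Normal model with known σ², precisions add: τ_n = τ₀ + n/σ².
So 1/σ₀² = 1/1.3554 − 15/21.0 = 0.737790 − 0.714286 = 0.023504.
Hence σ₀² = 1/0.023504 ≈ 42.5.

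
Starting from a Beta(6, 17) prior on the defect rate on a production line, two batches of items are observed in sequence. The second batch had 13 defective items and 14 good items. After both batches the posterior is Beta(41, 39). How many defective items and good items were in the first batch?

Because Beta–binomial updating is additive in the counts, the combined data contributed (α_post−α_prior, β_post−β_prior) successes and failures.
Total across both batches: 41−6=35 defective items, 39−17=22 good items.
Subtract the second batch: 35−13=22 defective items and 22−14=8 good items.

22 defective items and 8 good items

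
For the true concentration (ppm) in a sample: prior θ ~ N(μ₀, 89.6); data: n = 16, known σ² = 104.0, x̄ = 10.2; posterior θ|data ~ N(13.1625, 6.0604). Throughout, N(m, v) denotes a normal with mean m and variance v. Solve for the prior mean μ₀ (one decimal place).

μ₀ = 54.0

The posterior mean is a precision-weighted average: μ_n = (τ₀μ₀ + τ_data·x̄)/(τ₀+τ_data), with τ₀=1/σ₀² and τ_data=n/σ².
Here τ₀ = 1/89.6 = 0.011161 and τ_data = 16/104.0 = 0.153846, so τ_n = 0.165007.
Rearranging for μ₀: μ₀ = (μ_n·τ_n − τ_data·x̄)/τ₀ = (13.1625·0.165007 − 0.153846·10.2) / 0.011161 = 0.602675/0.011161 ≈ 54.0.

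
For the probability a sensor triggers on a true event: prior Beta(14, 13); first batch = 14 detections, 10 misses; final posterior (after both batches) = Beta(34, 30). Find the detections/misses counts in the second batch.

Because Beta–binomial updating is additive in the counts, the combined data contributed (α_post−α_prior, β_post−β_prior) successes and failures.
Total across both batches: 34−14=20 detections, 30−13=17 misses.
Subtract the first batch: 20−14=6 detections and 17−10=7 misses.

6 detections and 7 misses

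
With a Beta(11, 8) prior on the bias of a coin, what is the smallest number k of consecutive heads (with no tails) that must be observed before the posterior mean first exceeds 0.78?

k = 18

After k heads and 0 tails the posterior is Beta(11+k, 8), with mean (11+k)/(11+8+k).
Set (11+k)/(19+k) > 0.78 and solve: k > (0.78·19 − 11)/(1 − 0.78) = 17.364.
The smallest integer exceeding 17.364 is 18.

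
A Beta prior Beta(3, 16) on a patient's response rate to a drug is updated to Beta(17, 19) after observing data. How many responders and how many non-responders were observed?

14 responders and 3 non-responders

Beta is conjugate to the binomial likelihood: posterior = Beta(a+s, b+f).
Match parameters: s=17−3=14, f=19−16=3.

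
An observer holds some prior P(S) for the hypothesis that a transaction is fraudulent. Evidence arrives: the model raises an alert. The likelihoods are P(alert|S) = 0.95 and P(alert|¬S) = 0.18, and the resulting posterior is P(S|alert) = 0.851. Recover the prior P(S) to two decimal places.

Bayes' rule in odds form gives O(S|E) = O(S)·[P(E|S)/P(E|¬S)], hence O(S) = O(S|E)/LR.
Posterior odds = 0.851/(1−0.851) = 5.7114. LR = 0.95/0.18 = 5.2778.
Prior odds = 5.7114/5.2778 = 1.0822, so P(S) = 1.0822/(1+1.0822) ≈ 0.52.

P(S) = 0.52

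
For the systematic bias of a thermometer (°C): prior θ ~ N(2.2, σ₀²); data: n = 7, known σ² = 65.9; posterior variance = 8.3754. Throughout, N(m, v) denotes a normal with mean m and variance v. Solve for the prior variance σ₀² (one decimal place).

For the Normal–Normal model with known σ², precisions add: τ_n = τ₀ + n/σ².
So 1/σ₀² = 1/8.3754 − 7/65.9 = 0.119397 − 0.106222 = 0.013175.
Hence σ₀² = 1/0.013175 ≈ 75.9.

σ₀² = 75.9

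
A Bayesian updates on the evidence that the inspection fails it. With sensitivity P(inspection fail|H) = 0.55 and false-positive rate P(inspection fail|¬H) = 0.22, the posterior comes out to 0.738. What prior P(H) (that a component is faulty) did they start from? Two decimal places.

P(H) = 0.53

Bayes' rule in odds form gives O(H|E) = O(H)·[P(E|H)/P(E|¬H)], hence O(H) = O(H|E)/LR.
Posterior odds = 0.738/(1−0.738) = 2.8168. LR = 0.55/0.22 = 2.5000.
Prior odds = 2.8168/2.5000 = 1.1267, so P(H) = 1.1267/(1+1.1267) ≈ 0.53.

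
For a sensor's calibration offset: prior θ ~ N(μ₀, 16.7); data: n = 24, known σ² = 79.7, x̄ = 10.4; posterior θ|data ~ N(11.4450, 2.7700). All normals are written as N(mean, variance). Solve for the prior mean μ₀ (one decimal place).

The posterior mean is a precision-weighted average: μ_n = (τ₀μ₀ + τ_data·x̄)/(τ₀+τ_data), with τ₀=1/σ₀² and τ_data=n/σ².
Here τ₀ = 1/16.7 = 0.059880 and τ_data = 24/79.7 = 0.301129, so τ_n = 0.361009.
Rearranging for μ₀: μ₀ = (μ_n·τ_n − τ_data·x̄)/τ₀ = (11.4450·0.361009 − 0.301129·10.4) / 0.059880 = 1.000006/0.059880 ≈ 16.7.

μ₀ = 16.7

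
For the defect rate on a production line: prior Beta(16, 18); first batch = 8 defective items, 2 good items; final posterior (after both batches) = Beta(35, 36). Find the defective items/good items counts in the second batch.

Sequential conjugate updates are equivalent to a single update on the pooled data, so total successes = posterior α − prior α and total failures = posterior β − prior β.
Total across both batches: 35−16=19 defective items, 36−18=18 good items.
Subtract the first batch: 19−8=11 defective items and 18−2=16 good items.

11 defective items and 16 good items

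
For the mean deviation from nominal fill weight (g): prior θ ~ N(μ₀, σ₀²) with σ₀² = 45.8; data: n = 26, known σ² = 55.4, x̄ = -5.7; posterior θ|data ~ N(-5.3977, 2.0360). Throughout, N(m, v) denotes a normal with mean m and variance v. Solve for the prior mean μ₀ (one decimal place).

μ₀ = 1.1

With known observation variance, the Normal–Normal posterior has precision τ_n = τ₀ + n/σ² and mean μ_n = (τ₀μ₀ + (n/σ²)x̄)/τ_n.
Here τ₀ = 1/45.8 = 0.021834 and τ_data = 26/55.4 = 0.469314, so τ_n = 0.491148.
Rearranging for μ₀: μ₀ = (μ_n·τ_n − τ_data·x̄)/τ₀ = (-5.3977·0.491148 − 0.469314·-5.7) / 0.021834 = 0.024020/0.021834 ≈ 1.1.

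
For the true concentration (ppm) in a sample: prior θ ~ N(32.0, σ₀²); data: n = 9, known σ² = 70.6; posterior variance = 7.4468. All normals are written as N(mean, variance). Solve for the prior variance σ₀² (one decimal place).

σ₀² = 146.9

Posterior precision equals prior precision plus data precision: 1/σ_n² = 1/σ₀² + n/σ².
So 1/σ₀² = 1/7.4468 − 9/70.6 = 0.134286 − 0.127479 = 0.006807.
Hence σ₀² = 1/0.006807 ≈ 146.9.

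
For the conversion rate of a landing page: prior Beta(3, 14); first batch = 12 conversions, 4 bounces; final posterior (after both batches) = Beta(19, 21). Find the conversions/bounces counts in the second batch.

Because Beta–binomial updating is additive in the counts, the combined data contributed (α_post−α_prior, β_post−β_prior) successes and failures.
Total across both batches: 19−3=16 conversions, 21−14=7 bounces.
Subtract the first batch: 16−12=4 conversions and 7−4=3 bounces.

4 conversions and 3 bounces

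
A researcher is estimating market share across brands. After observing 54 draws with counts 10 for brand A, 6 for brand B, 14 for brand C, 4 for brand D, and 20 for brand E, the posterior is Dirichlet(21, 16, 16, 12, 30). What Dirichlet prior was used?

For a Dirichlet(α) prior with multinomial counts c, the posterior is Dirichlet(α + c) componentwise.
Subtract each count from the matching posterior parameter: 21−10=11, 16−6=10, 16−14=2, 12−4=8, 30−20=10.

Dirichlet(11, 10, 2, 8, 10)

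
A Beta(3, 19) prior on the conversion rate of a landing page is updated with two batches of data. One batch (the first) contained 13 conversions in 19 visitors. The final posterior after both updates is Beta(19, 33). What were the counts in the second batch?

3 conversions and 8 bounces

Because Beta–binomial updating is additive in the counts, the combined data contributed (α_post−α_prior, β_post−β_prior) successes and failures.
Total across both batches: 19−3=16 conversions, 33−19=14 bounces.
Subtract the first batch: 16−13=3 conversions and 14−6=8 bounces.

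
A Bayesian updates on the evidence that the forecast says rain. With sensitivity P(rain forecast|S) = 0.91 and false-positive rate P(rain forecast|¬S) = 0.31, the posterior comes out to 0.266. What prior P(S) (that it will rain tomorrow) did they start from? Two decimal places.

In odds form, posterior odds = prior odds × likelihood ratio, so prior odds = posterior odds ÷ LR.
Posterior odds = 0.266/(1−0.266) = 0.3624. LR = 0.91/0.31 = 2.9355.
Prior odds = 0.3624/2.9355 = 0.1235, so P(S) = 0.1235/(1+0.1235) ≈ 0.11.

P(S) = 0.11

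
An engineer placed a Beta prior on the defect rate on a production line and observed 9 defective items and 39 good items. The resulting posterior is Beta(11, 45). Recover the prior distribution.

Under Beta–binomial conjugacy the posterior parameters are (a+s, b+f).
So a = 11 − 9 = 2 and b = 45 − 39 = 6.

Beta(2, 6)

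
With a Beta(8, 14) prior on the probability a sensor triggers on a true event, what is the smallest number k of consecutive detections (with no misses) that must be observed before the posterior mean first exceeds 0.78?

k = 42

After k detections and 0 misses the posterior is Beta(8+k, 14), with mean (8+k)/(8+14+k).
Set (8+k)/(22+k) > 0.78 and solve: k > (0.78·22 − 8)/(1 − 0.78) = 41.636.
The smallest integer exceeding 41.636 is 42, and checking k=42: (50)/(64) = 0.7812 > 0.78.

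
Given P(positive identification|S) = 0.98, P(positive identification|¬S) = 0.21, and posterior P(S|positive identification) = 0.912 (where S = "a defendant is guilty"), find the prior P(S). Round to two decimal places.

In odds form, posterior odds = prior odds × likelihood ratio, so prior odds = posterior odds ÷ LR.
Posterior odds = 0.912/(1−0.912) = 10.3636. LR = 0.98/0.21 = 4.6667.
Prior odds = 10.3636/4.6667 = 2.2208, so P(S) = 2.2208/(1+2.2208) ≈ 0.69.

P(S) = 0.69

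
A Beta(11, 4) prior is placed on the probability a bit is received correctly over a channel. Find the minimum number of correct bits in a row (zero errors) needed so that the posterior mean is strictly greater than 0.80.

After k correct bits and 0 errors the posterior is Beta(11+k, 4), with mean (11+k)/(11+4+k).
Set (11+k)/(15+k) > 0.80 and solve: k > (0.80·15 − 11)/(1 − 0.80) = 5.000.
The smallest integer exceeding 5.000 is 6, and checking k=6: (17)/(21) = 0.8095 > 0.80.

k = 6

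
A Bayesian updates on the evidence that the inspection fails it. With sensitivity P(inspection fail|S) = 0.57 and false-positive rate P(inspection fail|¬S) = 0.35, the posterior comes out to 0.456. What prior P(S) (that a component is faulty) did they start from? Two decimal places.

P(S) = 0.34

Bayes' rule in odds form gives O(S|E) = O(S)·[P(E|S)/P(E|¬S)], hence O(S) = O(S|E)/LR.
Posterior odds = 0.456/(1−0.456) = 0.8382. LR = 0.57/0.35 = 1.6286.
Prior odds = 0.8382/1.6286 = 0.5147, so P(S) = 0.5147/(1+0.5147) ≈ 0.34.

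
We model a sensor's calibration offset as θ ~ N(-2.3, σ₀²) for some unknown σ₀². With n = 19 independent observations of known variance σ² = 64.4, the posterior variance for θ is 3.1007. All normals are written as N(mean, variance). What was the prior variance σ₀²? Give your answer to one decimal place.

For the Normal–Normal model with known σ², precisions add: τ_n = τ₀ + n/σ².
So 1/σ₀² = 1/3.1007 − 19/64.4 = 0.322508 − 0.295031 = 0.027477.
Hence σ₀² = 1/0.027477 ≈ 36.4.

σ₀² = 36.4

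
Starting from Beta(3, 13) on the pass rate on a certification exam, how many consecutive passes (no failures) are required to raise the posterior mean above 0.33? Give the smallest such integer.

After k passes and 0 failures the posterior is Beta(3+k, 13), with mean (3+k)/(3+13+k).
Set (3+k)/(16+k) > 0.33 and solve: k > (0.33·16 − 3)/(1 − 0.33) = 3.403.
The smallest integer exceeding 3.403 is 4, and checking k=4: (7)/(20) = 0.3500 > 0.33.

k = 4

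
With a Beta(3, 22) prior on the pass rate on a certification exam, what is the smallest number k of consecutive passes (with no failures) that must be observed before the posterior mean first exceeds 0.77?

After k passes and 0 failures the posterior is Beta(3+k, 22), with mean (3+k)/(3+22+k).
Set (3+k)/(25+k) > 0.77 and solve: k > (0.77·25 − 3)/(1 − 0.77) = 70.652.
The smallest integer exceeding 70.652 is 71, and checking k=71: (74)/(96) = 0.7708 > 0.77.

k = 71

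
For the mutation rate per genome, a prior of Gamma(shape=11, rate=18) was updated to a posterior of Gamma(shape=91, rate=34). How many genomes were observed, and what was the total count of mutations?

n = 16 genomes with total 80 mutations

A Gamma(α, β) prior (rate parametrization) on a Poisson rate with n observations summing to S gives posterior Gamma(α+S, β+n).
Matching: Σxᵢ = 91 − 11 = 80 and n = 34 − 18 = 16.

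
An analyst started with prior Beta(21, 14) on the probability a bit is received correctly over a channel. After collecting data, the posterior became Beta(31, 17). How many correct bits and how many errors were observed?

10 correct bits and 3 errors

Beta is conjugate to the binomial likelihood: posterior = Beta(α+s, β+f).
Match parameters: s=31−21=10, f=17−14=3.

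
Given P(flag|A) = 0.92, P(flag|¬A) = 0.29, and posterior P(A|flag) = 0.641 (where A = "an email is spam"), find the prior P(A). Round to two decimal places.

P(A) = 0.36

In odds form, posterior odds = prior odds × likelihood ratio, so prior odds = posterior odds ÷ LR.
Posterior odds = 0.641/(1−0.641) = 1.7855. LR = 0.92/0.29 = 3.1724.
Prior odds = 1.7855/3.1724 = 0.5628, so P(A) = 0.5628/(1+0.5628) ≈ 0.36.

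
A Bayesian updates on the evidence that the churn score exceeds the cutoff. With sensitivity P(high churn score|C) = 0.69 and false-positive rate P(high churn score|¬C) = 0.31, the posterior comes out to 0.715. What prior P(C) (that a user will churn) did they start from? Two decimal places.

In odds form, posterior odds = prior odds × likelihood ratio, so prior odds = posterior odds ÷ LR.
Posterior odds = 0.715/(1−0.715) = 2.5088. LR = 0.69/0.31 = 2.2258.
Prior odds = 2.5088/2.2258 = 1.1271, so P(C) = 1.1271/(1+1.1271) ≈ 0.53.

P(C) = 0.53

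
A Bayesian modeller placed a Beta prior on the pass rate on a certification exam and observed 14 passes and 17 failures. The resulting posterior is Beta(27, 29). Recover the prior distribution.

Beta is conjugate to the binomial likelihood: posterior = Beta(α+s, β+f).
Subtract the data counts: 27−14=13, 29−17=12.

Beta(13, 12)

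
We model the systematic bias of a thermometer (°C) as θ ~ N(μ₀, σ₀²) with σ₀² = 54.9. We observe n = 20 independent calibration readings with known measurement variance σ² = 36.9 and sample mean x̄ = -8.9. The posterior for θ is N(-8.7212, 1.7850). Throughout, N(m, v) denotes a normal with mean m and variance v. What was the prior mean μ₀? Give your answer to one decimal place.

μ₀ = -3.4

With known observation variance, the Normal–Normal posterior has precision τ_n = τ₀ + n/σ² and mean μ_n = (τ₀μ₀ + (n/σ²)x̄)/τ_n.
Here τ₀ = 1/54.9 = 0.018215 and τ_data = 20/36.9 = 0.542005, so τ_n = 0.560220.
Rearranging for μ₀: μ₀ = (μ_n·τ_n − τ_data·x̄)/τ₀ = (-8.7212·0.560220 − 0.542005·-8.9) / 0.018215 = -0.061946/0.018215 ≈ -3.4.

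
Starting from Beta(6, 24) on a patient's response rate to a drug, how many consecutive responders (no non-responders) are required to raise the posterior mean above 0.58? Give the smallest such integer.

After k responders and 0 non-responders the posterior is Beta(6+k, 24), with mean (6+k)/(6+24+k).
Set (6+k)/(30+k) > 0.58 and solve: k > (0.58·30 − 6)/(1 − 0.58) = 27.143.
The smallest integer exceeding 27.143 is 28, and checking k=28: (34)/(58) = 0.5862 > 0.58.

k = 28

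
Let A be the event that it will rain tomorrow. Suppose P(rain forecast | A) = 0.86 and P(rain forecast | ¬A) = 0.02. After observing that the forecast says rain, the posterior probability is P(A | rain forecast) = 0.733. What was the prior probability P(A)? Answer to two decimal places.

P(A) = 0.06

In odds form, posterior odds = prior odds × likelihood ratio, so prior odds = posterior odds ÷ LR.
Posterior odds = 0.733/(1−0.733) = 2.7453. LR = 0.86/0.02 = 43.0000.
Prior odds = 2.7453/43.0000 = 0.0638, so P(A) = 0.0638/(1+0.0638) ≈ 0.06.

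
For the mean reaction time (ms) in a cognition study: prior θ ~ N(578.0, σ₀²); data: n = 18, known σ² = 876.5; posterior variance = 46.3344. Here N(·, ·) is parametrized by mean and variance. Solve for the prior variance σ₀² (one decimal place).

For the Normal–Normal model with known σ², precisions add: τ_n = τ₀ + n/σ².
So 1/σ₀² = 1/46.3344 − 18/876.5 = 0.021582 − 0.020536 = 0.001046.
Hence σ₀² = 1/0.001046 ≈ 956.0.

σ₀² = 956.0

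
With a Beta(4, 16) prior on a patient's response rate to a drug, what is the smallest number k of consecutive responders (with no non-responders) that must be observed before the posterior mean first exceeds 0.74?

k = 42

After k responders and 0 non-responders the posterior is Beta(4+k, 16), with mean (4+k)/(4+16+k).
Set (4+k)/(20+k) > 0.74 and solve: k > (0.74·20 − 4)/(1 − 0.74) = 41.538.
The smallest integer exceeding 41.538 is 42, and checking k=42: (46)/(62) = 0.7419 > 0.74.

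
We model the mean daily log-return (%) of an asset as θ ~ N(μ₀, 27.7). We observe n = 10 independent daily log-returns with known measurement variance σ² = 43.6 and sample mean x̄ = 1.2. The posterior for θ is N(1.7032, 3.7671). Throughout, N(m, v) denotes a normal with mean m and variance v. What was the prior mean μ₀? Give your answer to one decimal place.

With known observation variance, the Normal–Normal posterior has precision τ_n = τ₀ + n/σ² and mean μ_n = (τ₀μ₀ + (n/σ²)x̄)/τ_n.
Here τ₀ = 1/27.7 = 0.036101 and τ_data = 10/43.6 = 0.229358, so τ_n = 0.265459.
Rearranging for μ₀: μ₀ = (μ_n·τ_n − τ_data·x̄)/τ₀ = (1.7032·0.265459 − 0.229358·1.2) / 0.036101 = 0.176900/0.036101 ≈ 4.9.

μ₀ = 4.9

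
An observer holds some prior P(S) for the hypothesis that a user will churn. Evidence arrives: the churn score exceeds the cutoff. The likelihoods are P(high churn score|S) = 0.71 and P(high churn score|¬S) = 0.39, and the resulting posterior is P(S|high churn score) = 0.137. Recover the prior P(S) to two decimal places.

In odds form, posterior odds = prior odds × likelihood ratio, so prior odds = posterior odds ÷ LR.
Posterior odds = 0.137/(1−0.137) = 0.1587. LR = 0.71/0.39 = 1.8205.
Prior odds = 0.1587/1.8205 = 0.0872, so P(S) = 0.0872/(1+0.0872) ≈ 0.08.

P(S) = 0.08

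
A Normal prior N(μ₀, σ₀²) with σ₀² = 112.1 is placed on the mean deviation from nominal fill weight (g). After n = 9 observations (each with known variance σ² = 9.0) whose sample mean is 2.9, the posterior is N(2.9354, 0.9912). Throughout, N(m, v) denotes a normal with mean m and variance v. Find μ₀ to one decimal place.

The posterior mean is a precision-weighted average: μ_n = (τ₀μ₀ + τ_data·x̄)/(τ₀+τ_data), with τ₀=1/σ₀² and τ_data=n/σ².
Here τ₀ = 1/112.1 = 0.008921 and τ_data = 9/9.0 = 1.000000, so τ_n = 1.008921.
Rearranging for μ₀: μ₀ = (μ_n·τ_n − τ_data·x̄)/τ₀ = (2.9354·1.008921 − 1.000000·2.9) / 0.008921 = 0.061587/0.008921 ≈ 6.9.

μ₀ = 6.9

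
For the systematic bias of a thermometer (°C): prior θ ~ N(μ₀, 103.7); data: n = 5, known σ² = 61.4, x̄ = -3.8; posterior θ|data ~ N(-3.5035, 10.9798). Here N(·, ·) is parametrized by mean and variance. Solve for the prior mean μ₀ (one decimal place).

μ₀ = -1.0

The posterior mean is a precision-weighted average: μ_n = (τ₀μ₀ + τ_data·x̄)/(τ₀+τ_data), with τ₀=1/σ₀² and τ_data=n/σ².
Here τ₀ = 1/103.7 = 0.009643 and τ_data = 5/61.4 = 0.081433, so τ_n = 0.091076.
Rearranging for μ₀: μ₀ = (μ_n·τ_n − τ_data·x̄)/τ₀ = (-3.5035·0.091076 − 0.081433·-3.8) / 0.009643 = -0.009639/0.009643 ≈ -1.0.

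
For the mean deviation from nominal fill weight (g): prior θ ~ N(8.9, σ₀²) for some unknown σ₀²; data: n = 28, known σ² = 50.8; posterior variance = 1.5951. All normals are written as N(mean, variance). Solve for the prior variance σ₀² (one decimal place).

σ₀² = 13.2

For the Normal–Normal model with known σ², precisions add: τ_n = τ₀ + n/σ².
So 1/σ₀² = 1/1.5951 − 28/50.8 = 0.626920 − 0.551181 = 0.075739.
Hence σ₀² = 1/0.075739 ≈ 13.2.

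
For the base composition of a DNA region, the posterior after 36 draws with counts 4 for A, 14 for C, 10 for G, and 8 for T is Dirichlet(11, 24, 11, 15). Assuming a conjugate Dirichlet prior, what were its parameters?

Dirichlet(7, 10, 1, 7)

For a Dirichlet(α) prior with multinomial counts c, the posterior is Dirichlet(α + c) componentwise.
Subtract each count from the matching posterior parameter: 11−4=7, 24−14=10, 11−10=1, 15−8=7.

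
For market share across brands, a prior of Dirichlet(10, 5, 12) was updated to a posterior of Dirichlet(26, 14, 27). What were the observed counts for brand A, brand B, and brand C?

For a Dirichlet(α) prior with multinomial counts c, the posterior is Dirichlet(α + c) componentwise.
Counts are posterior − prior componentwise: 26−10=16, 14−5=9, 27−12=15.

counts (16, 9, 15)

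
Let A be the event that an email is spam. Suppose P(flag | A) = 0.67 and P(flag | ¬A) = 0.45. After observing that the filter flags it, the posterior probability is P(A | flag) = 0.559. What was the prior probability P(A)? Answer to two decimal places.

In odds form, posterior odds = prior odds × likelihood ratio, so prior odds = posterior odds ÷ LR.
Posterior odds = 0.559/(1−0.559) = 1.2676. LR = 0.67/0.45 = 1.4889.
Prior odds = 1.2676/1.4889 = 0.8514, so P(A) = 0.8514/(1+0.8514) ≈ 0.46.

P(A) = 0.46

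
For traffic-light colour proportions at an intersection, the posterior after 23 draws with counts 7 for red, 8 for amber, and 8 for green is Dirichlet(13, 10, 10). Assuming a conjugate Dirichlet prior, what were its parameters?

For a Dirichlet(α) prior with multinomial counts c, the posterior is Dirichlet(α + c) componentwise.
Subtract each count from the matching posterior parameter: 13−7=6, 10−8=2, 10−8=2.

Dirichlet(6, 2, 2)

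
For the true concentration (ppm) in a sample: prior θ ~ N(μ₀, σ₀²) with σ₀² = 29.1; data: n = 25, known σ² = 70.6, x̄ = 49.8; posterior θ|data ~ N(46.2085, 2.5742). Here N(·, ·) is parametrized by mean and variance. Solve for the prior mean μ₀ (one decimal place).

μ₀ = 9.2

With known observation variance, the Normal–Normal posterior has precision τ_n = τ₀ + n/σ² and mean μ_n = (τ₀μ₀ + (n/σ²)x̄)/τ_n.
Here τ₀ = 1/29.1 = 0.034364 and τ_data = 25/70.6 = 0.354108, so τ_n = 0.388472.
Rearranging for μ₀: μ₀ = (μ_n·τ_n − τ_data·x̄)/τ₀ = (46.2085·0.388472 − 0.354108·49.8) / 0.034364 = 0.316130/0.034364 ≈ 9.2.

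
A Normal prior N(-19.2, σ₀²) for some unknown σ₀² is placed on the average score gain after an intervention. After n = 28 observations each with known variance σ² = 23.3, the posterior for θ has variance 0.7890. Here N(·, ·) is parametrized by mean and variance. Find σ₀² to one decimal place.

For the Normal–Normal model with known σ², precisions add: τ_n = τ₀ + n/σ².
So 1/σ₀² = 1/0.7890 − 28/23.3 = 1.267427 − 1.201717 = 0.065710.
Hence σ₀² = 1/0.065710 ≈ 15.2.

σ₀² = 15.2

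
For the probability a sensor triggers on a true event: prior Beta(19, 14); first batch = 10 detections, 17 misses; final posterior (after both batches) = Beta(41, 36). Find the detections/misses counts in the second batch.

Because Beta–binomial updating is additive in the counts, the combined data contributed (α_post−α_prior, β_post−β_prior) successes and failures.
Total across both batches: 41−19=22 detections, 36−14=22 misses.
Subtract the first batch: 22−10=12 detections and 22−17=5 misses.

12 detections and 5 misses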